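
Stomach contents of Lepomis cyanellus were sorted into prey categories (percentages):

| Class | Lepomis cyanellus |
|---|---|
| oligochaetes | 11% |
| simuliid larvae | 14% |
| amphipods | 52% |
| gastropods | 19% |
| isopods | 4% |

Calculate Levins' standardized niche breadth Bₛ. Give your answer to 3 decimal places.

0.486

Convert percentages to proportions (divide by 100).
Σpᵢ² = 0.11² + 0.14² + 0.52² + 0.19² + 0.04² = 0.0121 + 0.0196 + 0.2704 + 0.0361 + 0.0016 = 0.3398
B = 1 / 0.3398 = 2.94291
Bₛ = (B − 1)/(n − 1) = (2.94291 − 1)/(5 − 1) = 1.94291/4 = 0.48573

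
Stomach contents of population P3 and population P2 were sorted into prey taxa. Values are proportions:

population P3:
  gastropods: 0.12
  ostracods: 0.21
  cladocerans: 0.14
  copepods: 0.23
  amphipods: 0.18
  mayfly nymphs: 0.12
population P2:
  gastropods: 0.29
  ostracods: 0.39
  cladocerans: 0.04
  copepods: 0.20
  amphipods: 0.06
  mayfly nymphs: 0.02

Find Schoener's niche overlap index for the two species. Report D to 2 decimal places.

Σ|p₁ᵢ − p₂ᵢ| = 0.17 + 0.18 + 0.10 + 0.03 + 0.12 + 0.10 = 0.70
D = 1 − ½ × 0.70 = 1 − 0.350 = 0.6500

0.65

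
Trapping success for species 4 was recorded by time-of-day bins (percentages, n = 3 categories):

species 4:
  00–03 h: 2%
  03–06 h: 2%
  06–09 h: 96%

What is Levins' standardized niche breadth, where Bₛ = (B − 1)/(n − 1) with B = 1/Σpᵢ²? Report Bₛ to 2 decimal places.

Convert percentages to proportions (divide by 100).
Σpᵢ² = 0.02² + 0.02² + 0.96² = 0.0004 + 0.0004 + 0.9216 = 0.9224
B = 1 / 0.9224 = 1.0841
Bₛ = (B − 1)/(n − 1) = (1.0841 − 1)/(3 − 1) = 0.0841/2 = 0.0421

0.04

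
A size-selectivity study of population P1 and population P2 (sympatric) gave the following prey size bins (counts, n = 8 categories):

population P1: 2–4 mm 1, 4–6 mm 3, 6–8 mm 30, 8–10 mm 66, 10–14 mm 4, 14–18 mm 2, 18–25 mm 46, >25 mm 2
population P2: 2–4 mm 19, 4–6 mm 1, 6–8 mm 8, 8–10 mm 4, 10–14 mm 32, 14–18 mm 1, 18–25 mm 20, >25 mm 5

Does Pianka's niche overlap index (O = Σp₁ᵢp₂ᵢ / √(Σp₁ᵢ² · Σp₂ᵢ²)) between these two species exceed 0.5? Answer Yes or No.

Proportions for population P1 (n=154): 1/154=0.0065, 3/154=0.0195, 30/154=0.1948, 66/154=0.4286, 4/154=0.0260, 2/154=0.0130, 46/154=0.2987, 2/154=0.0130
Proportions for population P2 (n=90): 19/90=0.2111, 1/90=0.0111, 8/90=0.0889, 4/90=0.0444, 32/90=0.3556, 1/90=0.0111, 20/90=0.2222, 5/90=0.0556
Σ p₁ᵢp₂ᵢ = 0.001372 + 0.000216 + 0.017318 + 0.019030 + 0.009246 + 0.000144 + 0.066371 + 0.000723 = 0.114420
Σp_1ᵢ² = 0.0065² + 0.0195² + 0.1948² + 0.4286² + 0.0260² + 0.0130² + 0.2987² + 0.0130² = 0.000042 + 0.000380 + 0.037947 + 0.183698 + 0.000676 + 0.000169 + 0.089222 + 0.000169 = 0.312303
Σp_2ᵢ² = 0.2111² + 0.0111² + 0.0889² + 0.0444² + 0.3556² + 0.0111² + 0.2222² + 0.0556² = 0.044563 + 0.000123 + 0.007903 + 0.001971 + 0.126451 + 0.000123 + 0.049373 + 0.003091 = 0.233598
O = 0.114420 / √(0.312303 × 0.233598) = 0.114420 / 0.2700988 = 0.4236
O = 0.4236 < 0.5 → No.

No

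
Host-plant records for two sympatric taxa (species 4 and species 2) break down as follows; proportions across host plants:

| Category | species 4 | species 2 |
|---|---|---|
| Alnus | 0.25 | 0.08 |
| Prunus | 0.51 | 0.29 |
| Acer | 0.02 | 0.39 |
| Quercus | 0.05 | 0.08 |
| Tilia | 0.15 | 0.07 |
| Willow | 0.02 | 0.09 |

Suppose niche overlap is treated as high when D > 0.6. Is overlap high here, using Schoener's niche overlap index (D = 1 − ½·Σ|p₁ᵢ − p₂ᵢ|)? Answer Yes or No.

No

Σ|p₁ᵢ − p₂ᵢ| = 0.17 + 0.22 + 0.37 + 0.03 + 0.08 + 0.07 = 0.94
D = 1 − ½ × 0.94 = 1 − 0.470 = 0.5300
D = 0.5300 < 0.6 → No.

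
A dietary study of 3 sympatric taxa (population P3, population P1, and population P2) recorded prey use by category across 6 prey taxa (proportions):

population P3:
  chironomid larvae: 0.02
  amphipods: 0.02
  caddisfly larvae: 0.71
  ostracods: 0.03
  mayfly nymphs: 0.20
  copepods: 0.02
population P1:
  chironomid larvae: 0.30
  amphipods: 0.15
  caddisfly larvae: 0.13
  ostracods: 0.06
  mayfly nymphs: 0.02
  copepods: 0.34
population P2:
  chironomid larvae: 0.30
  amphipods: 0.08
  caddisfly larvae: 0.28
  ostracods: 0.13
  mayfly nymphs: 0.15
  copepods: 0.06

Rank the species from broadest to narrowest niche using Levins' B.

population P2 > population P1 > population P3

Σp_P3ᵢ² = 0.02² + 0.02² + 0.71² + 0.03² + 0.20² + 0.02² = 0.0004 + 0.0004 + 0.5041 + 0.0009 + 0.0400 + 0.0004 = 0.5462
B_P3 = 1 / 0.5462 = 1.8308
Σp_P1ᵢ² = 0.30² + 0.15² + 0.13² + 0.06² + 0.02² + 0.34² = 0.0900 + 0.0225 + 0.0169 + 0.0036 + 0.0004 + 0.1156 = 0.2490
B_P1 = 1 / 0.2490 = 4.0161
Σp_P2ᵢ² = 0.30² + 0.08² + 0.28² + 0.13² + 0.15² + 0.06² = 0.0900 + 0.0064 + 0.0784 + 0.0169 + 0.0225 + 0.0036 = 0.2178
B_P2 = 1 / 0.2178 = 4.5914
Ranking by B (broadest → narrowest): population P2 (4.59) > population P1 (4.02) > population P3 (1.83)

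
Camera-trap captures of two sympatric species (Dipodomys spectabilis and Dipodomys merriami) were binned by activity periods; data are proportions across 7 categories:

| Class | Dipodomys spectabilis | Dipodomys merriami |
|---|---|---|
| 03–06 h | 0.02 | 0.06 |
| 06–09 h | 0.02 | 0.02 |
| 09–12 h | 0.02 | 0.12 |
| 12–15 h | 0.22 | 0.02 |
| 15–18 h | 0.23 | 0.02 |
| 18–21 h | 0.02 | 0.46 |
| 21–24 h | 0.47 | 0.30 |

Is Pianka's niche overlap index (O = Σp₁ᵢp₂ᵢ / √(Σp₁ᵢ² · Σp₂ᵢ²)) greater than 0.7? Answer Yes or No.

No

Σ p₁ᵢp₂ᵢ = 0.0012 + 0.0004 + 0.0024 + 0.0044 + 0.0046 + 0.0092 + 0.1410 = 0.1632
Σp_1ᵢ² = 0.02² + 0.02² + 0.02² + 0.22² + 0.23² + 0.02² + 0.47² = 0.0004 + 0.0004 + 0.0004 + 0.0484 + 0.0529 + 0.0004 + 0.2209 = 0.3238
Σp_2ᵢ² = 0.06² + 0.02² + 0.12² + 0.02² + 0.02² + 0.46² + 0.30² = 0.0036 + 0.0004 + 0.0144 + 0.0004 + 0.0004 + 0.2116 + 0.0900 = 0.3208
O = 0.1632 / √(0.3238 × 0.3208) = 0.1632 / 0.32230 = 0.5064
O = 0.5064 < 0.7 → No.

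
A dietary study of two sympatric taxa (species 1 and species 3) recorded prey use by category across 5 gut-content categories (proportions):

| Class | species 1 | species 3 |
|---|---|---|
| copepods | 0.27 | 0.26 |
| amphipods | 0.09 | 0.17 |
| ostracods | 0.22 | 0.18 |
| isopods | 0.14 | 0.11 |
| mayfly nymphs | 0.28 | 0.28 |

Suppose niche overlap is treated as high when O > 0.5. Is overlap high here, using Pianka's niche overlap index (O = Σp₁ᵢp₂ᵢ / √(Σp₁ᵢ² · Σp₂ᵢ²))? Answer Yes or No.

Σ p₁ᵢp₂ᵢ = 0.0702 + 0.0153 + 0.0396 + 0.0154 + 0.0784 = 0.2189
Σp_1ᵢ² = 0.27² + 0.09² + 0.22² + 0.14² + 0.28² = 0.0729 + 0.0081 + 0.0484 + 0.0196 + 0.0784 = 0.2274
Σp_2ᵢ² = 0.26² + 0.17² + 0.18² + 0.11² + 0.28² = 0.0676 + 0.0289 + 0.0324 + 0.0121 + 0.0784 = 0.2194
O = 0.2189 / √(0.2274 × 0.2194) = 0.2189 / 0.22336 = 0.9800
O = 0.9800 > 0.5 → Yes.

Yes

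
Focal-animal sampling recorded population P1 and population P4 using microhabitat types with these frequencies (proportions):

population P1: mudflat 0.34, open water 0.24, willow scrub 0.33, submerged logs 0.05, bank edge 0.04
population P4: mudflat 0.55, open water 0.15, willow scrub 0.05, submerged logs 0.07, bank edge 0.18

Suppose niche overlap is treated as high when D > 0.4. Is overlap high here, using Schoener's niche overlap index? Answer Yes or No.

Yes

Σ|p₁ᵢ − p₂ᵢ| = 0.21 + 0.09 + 0.28 + 0.02 + 0.14 = 0.74
D = 1 − ½ × 0.74 = 1 − 0.370 = 0.6300
D = 0.6300 > 0.4 → Yes.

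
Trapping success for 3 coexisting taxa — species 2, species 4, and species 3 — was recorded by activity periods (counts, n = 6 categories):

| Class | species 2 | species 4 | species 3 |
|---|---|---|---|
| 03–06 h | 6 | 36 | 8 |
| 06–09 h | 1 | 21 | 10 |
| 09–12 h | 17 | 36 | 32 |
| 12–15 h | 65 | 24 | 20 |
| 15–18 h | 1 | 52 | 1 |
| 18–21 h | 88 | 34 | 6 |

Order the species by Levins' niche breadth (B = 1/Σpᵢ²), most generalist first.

Proportions for species 2 (n=178): 6/178=0.0337, 1/178=0.0056, 17/178=0.0955, 65/178=0.3652, 1/178=0.0056, 88/178=0.4944
Proportions for species 4 (n=203): 36/203=0.1773, 21/203=0.1034, 36/203=0.1773, 24/203=0.1182, 52/203=0.2562, 34/203=0.1675
Proportions for species 3 (n=77): 8/77=0.1039, 10/77=0.1299, 32/77=0.4156, 20/77=0.2597, 1/77=0.0130, 6/77=0.0779
Σp_2ᵢ² = 0.0337² + 0.0056² + 0.0955² + 0.3652² + 0.0056² + 0.4944² = 0.001136 + 0.000031 + 0.009120 + 0.133371 + 0.000031 + 0.244431 = 0.388120
B_2 = 1 / 0.388120 = 2.5765
Σp_4ᵢ² = 0.1773² + 0.1034² + 0.1773² + 0.1182² + 0.2562² + 0.1675² = 0.031435 + 0.010692 + 0.031435 + 0.013971 + 0.065638 + 0.028056 = 0.181227
B_4 = 1 / 0.181227 = 5.5179
Σp_3ᵢ² = 0.1039² + 0.1299² + 0.4156² + 0.2597² + 0.0130² + 0.0779² = 0.010795 + 0.016874 + 0.172723 + 0.067444 + 0.000169 + 0.006068 = 0.274073
B_3 = 1 / 0.274073 = 3.6487
Ranking by B (broadest → narrowest): species 4 (5.52) > species 3 (3.65) > species 2 (2.58)

species 4 > species 3 > species 2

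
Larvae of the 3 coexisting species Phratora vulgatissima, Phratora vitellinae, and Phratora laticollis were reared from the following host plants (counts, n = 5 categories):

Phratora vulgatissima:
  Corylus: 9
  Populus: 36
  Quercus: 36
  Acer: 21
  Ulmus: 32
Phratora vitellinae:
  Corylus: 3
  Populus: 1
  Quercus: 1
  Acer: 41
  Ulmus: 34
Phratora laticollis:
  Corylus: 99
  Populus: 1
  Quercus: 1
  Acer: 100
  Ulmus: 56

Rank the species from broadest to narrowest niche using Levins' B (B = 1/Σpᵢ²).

Proportions for Phratora vulgatissima (n=134): 9/134=0.0672, 36/134=0.2687, 36/134=0.2687, 21/134=0.1567, 32/134=0.2388
Proportions for Phratora vitellinae (n=80): 3/80=0.0375, 1/80=0.0125, 1/80=0.0125, 41/80=0.5125, 34/80=0.4250
Proportions for Phratora laticollis (n=257): 99/257=0.3852, 1/257=0.0039, 1/257=0.0039, 100/257=0.3891, 56/257=0.2179
Σp_vulgᵢ² = 0.0672² + 0.2687² + 0.2687² + 0.1567² + 0.2388² = 0.004516 + 0.072200 + 0.072200 + 0.024555 + 0.057025 = 0.230496
B_vulg = 1 / 0.230496 = 4.3385
Σp_viteᵢ² = 0.0375² + 0.0125² + 0.0125² + 0.5125² + 0.4250² = 0.001406 + 0.000156 + 0.000156 + 0.262656 + 0.180625 = 0.444999
B_vite = 1 / 0.444999 = 2.2472
Σp_latiᵢ² = 0.3852² + 0.0039² + 0.0039² + 0.3891² + 0.2179² = 0.148379 + 0.000015 + 0.000015 + 0.151399 + 0.047480 = 0.347288
B_lati = 1 / 0.347288 = 2.8795
Ranking by B (broadest → narrowest): Phratora vulgatissima (4.34) > Phratora laticollis (2.88) > Phratora vitellinae (2.25)

Phratora vulgatissima > Phratora laticollis > Phratora vitellinae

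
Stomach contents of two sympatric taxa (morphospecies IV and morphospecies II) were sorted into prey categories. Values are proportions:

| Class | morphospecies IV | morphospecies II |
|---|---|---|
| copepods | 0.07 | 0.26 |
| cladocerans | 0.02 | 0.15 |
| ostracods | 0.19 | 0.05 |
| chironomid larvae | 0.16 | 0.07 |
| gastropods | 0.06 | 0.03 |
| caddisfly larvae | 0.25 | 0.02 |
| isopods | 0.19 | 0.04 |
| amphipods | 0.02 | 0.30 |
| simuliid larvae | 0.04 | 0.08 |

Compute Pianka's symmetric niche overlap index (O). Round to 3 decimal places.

0.357

Σ p₁ᵢp₂ᵢ = 0.0182 + 0.0030 + 0.0095 + 0.0112 + 0.0018 + 0.0050 + 0.0076 + 0.0060 + 0.0032 = 0.0655
Σp_1ᵢ² = 0.07² + 0.02² + 0.19² + 0.16² + 0.06² + 0.25² + 0.19² + 0.02² + 0.04² = 0.0049 + 0.0004 + 0.0361 + 0.0256 + 0.0036 + 0.0625 + 0.0361 + 0.0004 + 0.0016 = 0.1712
Σp_2ᵢ² = 0.26² + 0.15² + 0.05² + 0.07² + 0.03² + 0.02² + 0.04² + 0.30² + 0.08² = 0.0676 + 0.0225 + 0.0025 + 0.0049 + 0.0009 + 0.0004 + 0.0016 + 0.0900 + 0.0064 = 0.1968
O = 0.0655 / √(0.1712 × 0.1968) = 0.0655 / 0.183554 = 0.35684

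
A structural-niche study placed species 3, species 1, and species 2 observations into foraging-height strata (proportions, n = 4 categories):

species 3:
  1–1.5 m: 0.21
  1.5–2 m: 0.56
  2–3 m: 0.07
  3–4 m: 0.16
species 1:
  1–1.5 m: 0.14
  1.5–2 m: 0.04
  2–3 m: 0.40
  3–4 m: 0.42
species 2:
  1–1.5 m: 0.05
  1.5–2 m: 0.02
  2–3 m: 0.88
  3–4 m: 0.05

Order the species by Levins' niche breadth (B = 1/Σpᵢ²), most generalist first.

Σp_3ᵢ² = 0.21² + 0.56² + 0.07² + 0.16² = 0.0441 + 0.3136 + 0.0049 + 0.0256 = 0.3882
B_3 = 1 / 0.3882 = 2.5760
Σp_1ᵢ² = 0.14² + 0.04² + 0.40² + 0.42² = 0.0196 + 0.0016 + 0.1600 + 0.1764 = 0.3576
B_1 = 1 / 0.3576 = 2.7964
Σp_2ᵢ² = 0.05² + 0.02² + 0.88² + 0.05² = 0.0025 + 0.0004 + 0.7744 + 0.0025 = 0.7798
B_2 = 1 / 0.7798 = 1.2824
Ranking by B (broadest → narrowest): species 1 (2.80) > species 3 (2.58) > species 2 (1.28)

species 1 > species 3 > species 2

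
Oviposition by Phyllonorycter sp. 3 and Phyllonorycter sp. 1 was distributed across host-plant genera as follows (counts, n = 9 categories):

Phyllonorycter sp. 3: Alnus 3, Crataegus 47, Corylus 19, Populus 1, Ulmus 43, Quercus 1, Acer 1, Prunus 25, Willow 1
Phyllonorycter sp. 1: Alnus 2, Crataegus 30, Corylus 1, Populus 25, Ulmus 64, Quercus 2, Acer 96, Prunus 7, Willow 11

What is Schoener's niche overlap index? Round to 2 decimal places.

Proportions for Phyllonorycter sp. 3 (n=141): 3/141=0.0213, 47/141=0.3333, 19/141=0.1348, 1/141=0.0071, 43/141=0.3050, 1/141=0.0071, 1/141=0.0071, 25/141=0.1773, 1/141=0.0071
Proportions for Phyllonorycter sp. 1 (n=238): 2/238=0.0084, 30/238=0.1261, 1/238=0.0042, 25/238=0.1050, 64/238=0.2689, 2/238=0.0084, 96/238=0.4034, 7/238=0.0294, 11/238=0.0462
Σ|p₁ᵢ − p₂ᵢ| = 0.0129 + 0.2072 + 0.1306 + 0.0979 + 0.0361 + 0.0013 + 0.3963 + 0.1479 + 0.0391 = 1.0693
D = 1 − ½ × 1.0693 = 1 − 0.53465 = 0.46535

0.47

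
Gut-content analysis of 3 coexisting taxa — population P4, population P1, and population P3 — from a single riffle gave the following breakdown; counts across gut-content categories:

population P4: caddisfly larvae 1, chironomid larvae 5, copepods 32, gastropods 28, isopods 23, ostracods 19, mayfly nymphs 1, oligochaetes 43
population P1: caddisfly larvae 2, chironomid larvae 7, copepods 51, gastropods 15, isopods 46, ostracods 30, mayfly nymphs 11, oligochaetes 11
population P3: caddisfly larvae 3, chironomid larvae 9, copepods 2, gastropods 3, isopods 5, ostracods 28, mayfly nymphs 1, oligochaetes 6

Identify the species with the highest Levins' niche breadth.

population P4

Proportions for population P4 (n=152): 1/152=0.0066, 5/152=0.0329, 32/152=0.2105, 28/152=0.1842, 23/152=0.1513, 19/152=0.1250, 1/152=0.0066, 43/152=0.2829
Proportions for population P1 (n=173): 2/173=0.0116, 7/173=0.0405, 51/173=0.2948, 15/173=0.0867, 46/173=0.2659, 30/173=0.1734, 11/173=0.0636, 11/173=0.0636
Proportions for population P3 (n=57): 3/57=0.0526, 9/57=0.1579, 2/57=0.0351, 3/57=0.0526, 5/57=0.0877, 28/57=0.4912, 1/57=0.0175, 6/57=0.1053
Σp_P4ᵢ² = 0.0066² + 0.0329² + 0.2105² + 0.1842² + 0.1513² + 0.1250² + 0.0066² + 0.2829² = 0.000044 + 0.001082 + 0.044310 + 0.033930 + 0.022892 + 0.015625 + 0.000044 + 0.080032 = 0.197959
B_P4 = 1 / 0.197959 = 5.0516
Σp_P1ᵢ² = 0.0116² + 0.0405² + 0.2948² + 0.0867² + 0.2659² + 0.1734² + 0.0636² + 0.0636² = 0.000135 + 0.001640 + 0.086907 + 0.007517 + 0.070703 + 0.030068 + 0.004045 + 0.004045 = 0.205060
B_P1 = 1 / 0.205060 = 4.8766
Σp_P3ᵢ² = 0.0526² + 0.1579² + 0.0351² + 0.0526² + 0.0877² + 0.4912² + 0.0175² + 0.1053² = 0.002767 + 0.024932 + 0.001232 + 0.002767 + 0.007691 + 0.241277 + 0.000306 + 0.011088 = 0.292060
B_P3 = 1 / 0.292060 = 3.4240
Highest B → broadest niche (most generalist): population P4 (B = 5.05).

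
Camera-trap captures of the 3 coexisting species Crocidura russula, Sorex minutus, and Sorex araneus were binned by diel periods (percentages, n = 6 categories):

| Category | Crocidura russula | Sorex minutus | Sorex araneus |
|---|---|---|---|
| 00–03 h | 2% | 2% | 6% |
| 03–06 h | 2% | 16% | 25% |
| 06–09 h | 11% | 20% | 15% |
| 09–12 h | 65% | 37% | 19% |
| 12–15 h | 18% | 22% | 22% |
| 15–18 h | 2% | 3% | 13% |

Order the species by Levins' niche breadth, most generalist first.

Convert percentages to proportions (divide by 100).
Σp_russᵢ² = 0.02² + 0.02² + 0.11² + 0.65² + 0.18² + 0.02² = 0.0004 + 0.0004 + 0.0121 + 0.4225 + 0.0324 + 0.0004 = 0.4682
B_russ = 1 / 0.4682 = 2.1358
Σp_minuᵢ² = 0.02² + 0.16² + 0.20² + 0.37² + 0.22² + 0.03² = 0.0004 + 0.0256 + 0.0400 + 0.1369 + 0.0484 + 0.0009 = 0.2522
B_minu = 1 / 0.2522 = 3.9651
Σp_aranᵢ² = 0.06² + 0.25² + 0.15² + 0.19² + 0.22² + 0.13² = 0.0036 + 0.0625 + 0.0225 + 0.0361 + 0.0484 + 0.0169 = 0.1900
B_aran = 1 / 0.1900 = 5.2632
Ranking by B (broadest → narrowest): Sorex araneus (5.26) > Sorex minutus (3.97) > Crocidura russula (2.14)

Sorex araneus > Sorex minutus > Crocidura russula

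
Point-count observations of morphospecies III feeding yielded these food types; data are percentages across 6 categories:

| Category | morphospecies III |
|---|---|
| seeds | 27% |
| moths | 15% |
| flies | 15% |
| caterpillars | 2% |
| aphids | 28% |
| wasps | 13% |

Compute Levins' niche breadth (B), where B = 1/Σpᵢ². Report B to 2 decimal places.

4.68

Convert percentages to proportions (divide by 100).
Σpᵢ² = 0.27² + 0.15² + 0.15² + 0.02² + 0.28² + 0.13² = 0.0729 + 0.0225 + 0.0225 + 0.0004 + 0.0784 + 0.0169 = 0.2136
B = 1 / 0.2136 = 4.6816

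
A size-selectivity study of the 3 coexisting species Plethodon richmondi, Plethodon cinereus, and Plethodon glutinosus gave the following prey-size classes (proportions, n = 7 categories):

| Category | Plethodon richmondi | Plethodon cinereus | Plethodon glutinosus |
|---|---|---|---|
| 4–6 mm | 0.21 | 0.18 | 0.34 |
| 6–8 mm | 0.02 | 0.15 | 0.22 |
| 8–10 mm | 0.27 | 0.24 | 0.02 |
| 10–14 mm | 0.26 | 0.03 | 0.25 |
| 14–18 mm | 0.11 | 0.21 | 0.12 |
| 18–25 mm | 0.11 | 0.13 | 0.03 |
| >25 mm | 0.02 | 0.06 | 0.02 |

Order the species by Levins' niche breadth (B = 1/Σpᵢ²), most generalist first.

Plethodon cinereus > Plethodon richmondi > Plethodon glutinosus

Σp_richᵢ² = 0.21² + 0.02² + 0.27² + 0.26² + 0.11² + 0.11² + 0.02² = 0.0441 + 0.0004 + 0.0729 + 0.0676 + 0.0121 + 0.0121 + 0.0004 = 0.2096
B_rich = 1 / 0.2096 = 4.7710
Σp_cineᵢ² = 0.18² + 0.15² + 0.24² + 0.03² + 0.21² + 0.13² + 0.06² = 0.0324 + 0.0225 + 0.0576 + 0.0009 + 0.0441 + 0.0169 + 0.0036 = 0.1780
B_cine = 1 / 0.1780 = 5.6180
Σp_glutᵢ² = 0.34² + 0.22² + 0.02² + 0.25² + 0.12² + 0.03² + 0.02² = 0.1156 + 0.0484 + 0.0004 + 0.0625 + 0.0144 + 0.0009 + 0.0004 = 0.2426
B_glut = 1 / 0.2426 = 4.1220
Ranking by B (broadest → narrowest): Plethodon cinereus (5.62) > Plethodon richmondi (4.77) > Plethodon glutinosus (4.12)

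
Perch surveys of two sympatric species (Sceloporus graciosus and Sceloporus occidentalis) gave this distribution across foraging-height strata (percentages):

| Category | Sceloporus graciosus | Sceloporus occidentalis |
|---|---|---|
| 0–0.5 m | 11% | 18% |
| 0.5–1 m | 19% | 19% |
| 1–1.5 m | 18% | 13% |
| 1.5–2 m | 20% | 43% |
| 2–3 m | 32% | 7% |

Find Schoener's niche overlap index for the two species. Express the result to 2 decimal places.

0.70

Convert percentages to proportions (divide by 100).
Σ|p₁ᵢ − p₂ᵢ| = 0.07 + 0.00 + 0.05 + 0.23 + 0.25 = 0.60
D = 1 − ½ × 0.60 = 1 − 0.300 = 0.7000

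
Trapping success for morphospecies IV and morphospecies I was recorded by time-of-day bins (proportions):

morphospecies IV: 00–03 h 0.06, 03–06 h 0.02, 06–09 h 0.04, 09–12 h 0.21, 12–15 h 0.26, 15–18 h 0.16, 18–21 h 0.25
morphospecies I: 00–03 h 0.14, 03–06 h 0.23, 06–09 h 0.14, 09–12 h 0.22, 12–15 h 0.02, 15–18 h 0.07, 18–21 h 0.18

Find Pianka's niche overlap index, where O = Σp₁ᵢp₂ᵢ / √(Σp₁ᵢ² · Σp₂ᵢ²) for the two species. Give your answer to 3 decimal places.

Σ p₁ᵢp₂ᵢ = 0.0084 + 0.0046 + 0.0056 + 0.0462 + 0.0052 + 0.0112 + 0.0450 = 0.1262
Σp_1ᵢ² = 0.06² + 0.02² + 0.04² + 0.21² + 0.26² + 0.16² + 0.25² = 0.0036 + 0.0004 + 0.0016 + 0.0441 + 0.0676 + 0.0256 + 0.0625 = 0.2054
Σp_2ᵢ² = 0.14² + 0.23² + 0.14² + 0.22² + 0.02² + 0.07² + 0.18² = 0.0196 + 0.0529 + 0.0196 + 0.0484 + 0.0004 + 0.0049 + 0.0324 = 0.1782
O = 0.1262 / √(0.2054 × 0.1782) = 0.1262 / 0.191317 = 0.65964

0.660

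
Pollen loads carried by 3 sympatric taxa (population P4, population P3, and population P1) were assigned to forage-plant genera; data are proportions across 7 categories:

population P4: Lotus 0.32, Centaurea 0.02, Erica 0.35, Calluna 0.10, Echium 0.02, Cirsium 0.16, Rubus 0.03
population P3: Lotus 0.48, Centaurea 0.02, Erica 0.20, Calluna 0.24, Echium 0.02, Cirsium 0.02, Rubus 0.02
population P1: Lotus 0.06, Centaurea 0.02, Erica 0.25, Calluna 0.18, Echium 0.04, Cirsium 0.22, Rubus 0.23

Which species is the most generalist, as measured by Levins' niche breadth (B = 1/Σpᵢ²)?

population P1

Σp_P4ᵢ² = 0.32² + 0.02² + 0.35² + 0.10² + 0.02² + 0.16² + 0.03² = 0.1024 + 0.0004 + 0.1225 + 0.0100 + 0.0004 + 0.0256 + 0.0009 = 0.2622
B_P4 = 1 / 0.2622 = 3.8139
Σp_P3ᵢ² = 0.48² + 0.02² + 0.20² + 0.24² + 0.02² + 0.02² + 0.02² = 0.2304 + 0.0004 + 0.0400 + 0.0576 + 0.0004 + 0.0004 + 0.0004 = 0.3296
B_P3 = 1 / 0.3296 = 3.0340
Σp_P1ᵢ² = 0.06² + 0.02² + 0.25² + 0.18² + 0.04² + 0.22² + 0.23² = 0.0036 + 0.0004 + 0.0625 + 0.0324 + 0.0016 + 0.0484 + 0.0529 = 0.2018
B_P1 = 1 / 0.2018 = 4.9554
Highest B → broadest niche (most generalist): population P1 (B = 4.96).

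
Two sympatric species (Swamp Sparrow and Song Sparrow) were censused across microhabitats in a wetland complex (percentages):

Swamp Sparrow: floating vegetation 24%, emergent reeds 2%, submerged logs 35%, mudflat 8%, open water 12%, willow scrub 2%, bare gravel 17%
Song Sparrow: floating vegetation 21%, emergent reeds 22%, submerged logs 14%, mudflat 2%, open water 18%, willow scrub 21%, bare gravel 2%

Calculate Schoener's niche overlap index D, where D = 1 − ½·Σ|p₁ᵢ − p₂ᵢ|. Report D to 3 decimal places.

0.550

Convert percentages to proportions (divide by 100).
Σ|p₁ᵢ − p₂ᵢ| = 0.03 + 0.20 + 0.21 + 0.06 + 0.06 + 0.19 + 0.15 = 0.90
D = 1 − ½ × 0.90 = 1 − 0.450 = 0.55000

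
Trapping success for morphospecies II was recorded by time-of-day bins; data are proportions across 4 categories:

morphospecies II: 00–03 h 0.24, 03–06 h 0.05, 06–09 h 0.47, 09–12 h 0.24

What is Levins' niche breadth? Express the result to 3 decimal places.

2.953

Σpᵢ² = 0.24² + 0.05² + 0.47² + 0.24² = 0.0576 + 0.0025 + 0.2209 + 0.0576 = 0.3386
B = 1 / 0.3386 = 2.95334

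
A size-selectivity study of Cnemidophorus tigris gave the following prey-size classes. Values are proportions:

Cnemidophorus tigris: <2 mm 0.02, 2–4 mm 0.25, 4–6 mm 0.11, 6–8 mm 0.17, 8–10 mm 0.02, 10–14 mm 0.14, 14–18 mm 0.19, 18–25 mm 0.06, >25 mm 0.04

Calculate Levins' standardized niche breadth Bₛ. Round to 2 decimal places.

0.63

Σpᵢ² = 0.02² + 0.25² + 0.11² + 0.17² + 0.02² + 0.14² + 0.19² + 0.06² + 0.04² = 0.0004 + 0.0625 + 0.0121 + 0.0289 + 0.0004 + 0.0196 + 0.0361 + 0.0036 + 0.0016 = 0.1652
B = 1 / 0.1652 = 6.0533
Bₛ = (B − 1)/(n − 1) = (6.0533 − 1)/(9 − 1) = 5.0533/8 = 0.6317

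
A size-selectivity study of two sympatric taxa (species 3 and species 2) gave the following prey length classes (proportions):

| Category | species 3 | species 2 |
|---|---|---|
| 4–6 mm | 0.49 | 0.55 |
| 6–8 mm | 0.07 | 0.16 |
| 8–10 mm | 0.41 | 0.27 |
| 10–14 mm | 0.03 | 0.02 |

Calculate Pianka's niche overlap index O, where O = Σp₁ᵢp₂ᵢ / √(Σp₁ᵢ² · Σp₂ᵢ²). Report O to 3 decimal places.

0.962

Σ p₁ᵢp₂ᵢ = 0.2695 + 0.0112 + 0.1107 + 0.0006 = 0.3920
Σp_1ᵢ² = 0.49² + 0.07² + 0.41² + 0.03² = 0.2401 + 0.0049 + 0.1681 + 0.0009 = 0.4140
Σp_2ᵢ² = 0.55² + 0.16² + 0.27² + 0.02² = 0.3025 + 0.0256 + 0.0729 + 0.0004 = 0.4014
O = 0.3920 / √(0.4140 × 0.4014) = 0.3920 / 0.407651 = 0.96161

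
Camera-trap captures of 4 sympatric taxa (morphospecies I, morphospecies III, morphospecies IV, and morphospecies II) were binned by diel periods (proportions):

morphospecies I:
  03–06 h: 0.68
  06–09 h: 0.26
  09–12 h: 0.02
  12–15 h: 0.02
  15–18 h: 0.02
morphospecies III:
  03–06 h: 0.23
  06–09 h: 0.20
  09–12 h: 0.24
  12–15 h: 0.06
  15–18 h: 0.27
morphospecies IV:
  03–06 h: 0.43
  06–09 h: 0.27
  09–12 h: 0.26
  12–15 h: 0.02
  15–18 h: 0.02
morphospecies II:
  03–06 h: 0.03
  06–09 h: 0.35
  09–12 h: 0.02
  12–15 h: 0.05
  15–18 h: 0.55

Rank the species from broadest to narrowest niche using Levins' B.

morphospecies III > morphospecies IV > morphospecies II > morphospecies I

Σp_Iᵢ² = 0.68² + 0.26² + 0.02² + 0.02² + 0.02² = 0.4624 + 0.0676 + 0.0004 + 0.0004 + 0.0004 = 0.5312
B_I = 1 / 0.5312 = 1.8825
Σp_IIIᵢ² = 0.23² + 0.20² + 0.24² + 0.06² + 0.27² = 0.0529 + 0.0400 + 0.0576 + 0.0036 + 0.0729 = 0.2270
B_III = 1 / 0.2270 = 4.4053
Σp_IVᵢ² = 0.43² + 0.27² + 0.26² + 0.02² + 0.02² = 0.1849 + 0.0729 + 0.0676 + 0.0004 + 0.0004 = 0.3262
B_IV = 1 / 0.3262 = 3.0656
Σp_IIᵢ² = 0.03² + 0.35² + 0.02² + 0.05² + 0.55² = 0.0009 + 0.1225 + 0.0004 + 0.0025 + 0.3025 = 0.4288
B_II = 1 / 0.4288 = 2.3321
Ranking by B (broadest → narrowest): morphospecies III (4.41) > morphospecies IV (3.07) > morphospecies II (2.33) > morphospecies I (1.88)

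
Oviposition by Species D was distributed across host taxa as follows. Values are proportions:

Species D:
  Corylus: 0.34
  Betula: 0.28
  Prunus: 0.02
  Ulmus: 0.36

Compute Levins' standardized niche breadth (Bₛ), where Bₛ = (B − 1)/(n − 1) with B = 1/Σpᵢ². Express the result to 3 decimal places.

Σpᵢ² = 0.34² + 0.28² + 0.02² + 0.36² = 0.1156 + 0.0784 + 0.0004 + 0.1296 = 0.3240
B = 1 / 0.3240 = 3.08642
Bₛ = (B − 1)/(n − 1) = (3.08642 − 1)/(4 − 1) = 2.08642/3 = 0.69547

0.695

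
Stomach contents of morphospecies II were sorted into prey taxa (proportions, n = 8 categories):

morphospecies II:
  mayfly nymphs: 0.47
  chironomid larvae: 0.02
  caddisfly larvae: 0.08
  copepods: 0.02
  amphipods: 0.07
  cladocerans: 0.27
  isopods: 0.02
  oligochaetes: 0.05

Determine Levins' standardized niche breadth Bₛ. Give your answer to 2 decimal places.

0.32

Σpᵢ² = 0.47² + 0.02² + 0.08² + 0.02² + 0.07² + 0.27² + 0.02² + 0.05² = 0.2209 + 0.0004 + 0.0064 + 0.0004 + 0.0049 + 0.0729 + 0.0004 + 0.0025 = 0.3088
B = 1 / 0.3088 = 3.2383
Bₛ = (B − 1)/(n − 1) = (3.2383 − 1)/(8 − 1) = 2.2383/7 = 0.3198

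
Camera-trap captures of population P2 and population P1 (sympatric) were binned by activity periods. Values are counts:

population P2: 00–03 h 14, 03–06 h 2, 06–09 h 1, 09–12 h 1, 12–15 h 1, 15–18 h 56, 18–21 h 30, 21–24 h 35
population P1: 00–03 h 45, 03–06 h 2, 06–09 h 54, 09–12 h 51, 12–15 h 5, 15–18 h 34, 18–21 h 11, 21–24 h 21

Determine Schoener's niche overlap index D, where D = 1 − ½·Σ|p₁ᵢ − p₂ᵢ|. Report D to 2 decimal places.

0.43

Proportions for population P2 (n=140): 14/140=0.1000, 2/140=0.0143, 1/140=0.0071, 1/140=0.0071, 1/140=0.0071, 56/140=0.4000, 30/140=0.2143, 35/140=0.2500
Proportions for population P1 (n=223): 45/223=0.2018, 2/223=0.0090, 54/223=0.2422, 51/223=0.2287, 5/223=0.0224, 34/223=0.1525, 11/223=0.0493, 21/223=0.0942
Σ|p₁ᵢ − p₂ᵢ| = 0.1018 + 0.0053 + 0.2351 + 0.2216 + 0.0153 + 0.2475 + 0.1650 + 0.1558 = 1.1474
D = 1 − ½ × 1.1474 = 1 − 0.57370 = 0.42630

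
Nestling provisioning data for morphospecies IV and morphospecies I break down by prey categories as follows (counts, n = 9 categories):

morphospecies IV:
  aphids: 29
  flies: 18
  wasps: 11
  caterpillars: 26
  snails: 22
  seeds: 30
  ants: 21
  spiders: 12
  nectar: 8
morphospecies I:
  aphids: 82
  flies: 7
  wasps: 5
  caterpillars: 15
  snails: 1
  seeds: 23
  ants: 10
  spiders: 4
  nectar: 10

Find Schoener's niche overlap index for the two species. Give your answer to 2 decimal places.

Proportions for morphospecies IV (n=177): 29/177=0.1638, 18/177=0.1017, 11/177=0.0621, 26/177=0.1469, 22/177=0.1243, 30/177=0.1695, 21/177=0.1186, 12/177=0.0678, 8/177=0.0452
Proportions for morphospecies I (n=157): 82/157=0.5223, 7/157=0.0446, 5/157=0.0318, 15/157=0.0955, 1/157=0.0064, 23/157=0.1465, 10/157=0.0637, 4/157=0.0255, 10/157=0.0637
Σ|p₁ᵢ − p₂ᵢ| = 0.3585 + 0.0571 + 0.0303 + 0.0514 + 0.1179 + 0.0230 + 0.0549 + 0.0423 + 0.0185 = 0.7539
D = 1 − ½ × 0.7539 = 1 − 0.37695 = 0.62305

0.62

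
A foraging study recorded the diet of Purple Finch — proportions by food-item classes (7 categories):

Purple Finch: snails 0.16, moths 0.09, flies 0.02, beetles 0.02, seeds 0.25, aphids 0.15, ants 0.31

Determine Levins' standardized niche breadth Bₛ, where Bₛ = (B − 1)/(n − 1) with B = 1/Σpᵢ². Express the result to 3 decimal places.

0.606

Σpᵢ² = 0.16² + 0.09² + 0.02² + 0.02² + 0.25² + 0.15² + 0.31² = 0.0256 + 0.0081 + 0.0004 + 0.0004 + 0.0625 + 0.0225 + 0.0961 = 0.2156
B = 1 / 0.2156 = 4.63822
Bₛ = (B − 1)/(n − 1) = (4.63822 − 1)/(7 − 1) = 3.63822/6 = 0.60637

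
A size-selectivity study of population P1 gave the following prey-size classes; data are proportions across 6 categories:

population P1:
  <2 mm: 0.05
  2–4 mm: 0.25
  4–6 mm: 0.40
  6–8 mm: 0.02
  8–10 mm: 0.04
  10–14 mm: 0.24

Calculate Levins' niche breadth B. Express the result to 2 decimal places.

Σpᵢ² = 0.05² + 0.25² + 0.40² + 0.02² + 0.04² + 0.24² = 0.0025 + 0.0625 + 0.1600 + 0.0004 + 0.0016 + 0.0576 = 0.2846
B = 1 / 0.2846 = 3.5137

3.51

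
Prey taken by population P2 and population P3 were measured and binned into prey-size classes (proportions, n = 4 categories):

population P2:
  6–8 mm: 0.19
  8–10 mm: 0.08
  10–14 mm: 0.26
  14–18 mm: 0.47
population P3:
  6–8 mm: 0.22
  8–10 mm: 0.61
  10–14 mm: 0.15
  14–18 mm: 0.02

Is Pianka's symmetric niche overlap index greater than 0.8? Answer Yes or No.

Σ p₁ᵢp₂ᵢ = 0.0418 + 0.0488 + 0.0390 + 0.0094 = 0.1390
Σp_1ᵢ² = 0.19² + 0.08² + 0.26² + 0.47² = 0.0361 + 0.0064 + 0.0676 + 0.2209 = 0.3310
Σp_2ᵢ² = 0.22² + 0.61² + 0.15² + 0.02² = 0.0484 + 0.3721 + 0.0225 + 0.0004 = 0.4434
O = 0.1390 / √(0.3310 × 0.4434) = 0.1390 / 0.38310 = 0.3628
O = 0.3628 < 0.8 → No.

No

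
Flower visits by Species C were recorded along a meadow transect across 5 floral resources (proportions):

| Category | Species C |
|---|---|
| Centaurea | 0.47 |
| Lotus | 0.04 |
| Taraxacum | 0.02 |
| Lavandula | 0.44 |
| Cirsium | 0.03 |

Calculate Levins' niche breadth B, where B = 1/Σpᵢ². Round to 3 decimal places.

2.396

Σpᵢ² = 0.47² + 0.04² + 0.02² + 0.44² + 0.03² = 0.2209 + 0.0016 + 0.0004 + 0.1936 + 0.0009 = 0.4174
B = 1 / 0.4174 = 2.39578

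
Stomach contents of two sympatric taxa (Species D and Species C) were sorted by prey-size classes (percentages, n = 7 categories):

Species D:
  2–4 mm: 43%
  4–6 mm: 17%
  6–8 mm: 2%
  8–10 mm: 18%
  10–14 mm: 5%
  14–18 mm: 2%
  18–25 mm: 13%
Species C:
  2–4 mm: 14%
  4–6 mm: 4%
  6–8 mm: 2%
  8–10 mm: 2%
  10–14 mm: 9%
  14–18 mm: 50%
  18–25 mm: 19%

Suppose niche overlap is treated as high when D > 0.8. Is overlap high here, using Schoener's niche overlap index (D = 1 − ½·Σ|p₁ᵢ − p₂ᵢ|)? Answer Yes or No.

Convert percentages to proportions (divide by 100).
Σ|p₁ᵢ − p₂ᵢ| = 0.29 + 0.13 + 0.00 + 0.16 + 0.04 + 0.48 + 0.06 = 1.16
D = 1 − ½ × 1.16 = 1 − 0.580 = 0.4200
D = 0.4200 < 0.8 → No.

No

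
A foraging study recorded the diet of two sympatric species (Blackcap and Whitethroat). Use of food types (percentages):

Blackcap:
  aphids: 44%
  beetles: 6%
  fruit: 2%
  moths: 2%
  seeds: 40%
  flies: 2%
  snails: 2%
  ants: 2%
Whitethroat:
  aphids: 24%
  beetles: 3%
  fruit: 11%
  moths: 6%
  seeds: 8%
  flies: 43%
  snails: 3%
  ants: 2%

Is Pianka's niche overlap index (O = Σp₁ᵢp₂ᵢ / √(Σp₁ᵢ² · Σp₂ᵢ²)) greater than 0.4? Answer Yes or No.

Yes

Convert percentages to proportions (divide by 100).
Σ p₁ᵢp₂ᵢ = 0.1056 + 0.0018 + 0.0022 + 0.0012 + 0.0320 + 0.0086 + 0.0006 + 0.0004 = 0.1524
Σp_1ᵢ² = 0.44² + 0.06² + 0.02² + 0.02² + 0.40² + 0.02² + 0.02² + 0.02² = 0.1936 + 0.0036 + 0.0004 + 0.0004 + 0.1600 + 0.0004 + 0.0004 + 0.0004 = 0.3592
Σp_2ᵢ² = 0.24² + 0.03² + 0.11² + 0.06² + 0.08² + 0.43² + 0.03² + 0.02² = 0.0576 + 0.0009 + 0.0121 + 0.0036 + 0.0064 + 0.1849 + 0.0009 + 0.0004 = 0.2668
O = 0.1524 / √(0.3592 × 0.2668) = 0.1524 / 0.30957 = 0.4923
O = 0.4923 > 0.4 → Yes.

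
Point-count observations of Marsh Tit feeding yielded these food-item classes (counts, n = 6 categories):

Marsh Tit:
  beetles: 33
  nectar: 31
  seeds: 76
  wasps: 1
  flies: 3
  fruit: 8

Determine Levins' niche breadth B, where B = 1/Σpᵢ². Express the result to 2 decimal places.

2.92

Proportions for Marsh Tit (n=152): 33/152=0.2171, 31/152=0.2039, 76/152=0.5000, 1/152=0.0066, 3/152=0.0197, 8/152=0.0526
Σpᵢ² = 0.2171² + 0.2039² + 0.5000² + 0.0066² + 0.0197² + 0.0526² = 0.047132 + 0.041575 + 0.250000 + 0.000044 + 0.000388 + 0.002767 = 0.341906
B = 1 / 0.341906 = 2.9248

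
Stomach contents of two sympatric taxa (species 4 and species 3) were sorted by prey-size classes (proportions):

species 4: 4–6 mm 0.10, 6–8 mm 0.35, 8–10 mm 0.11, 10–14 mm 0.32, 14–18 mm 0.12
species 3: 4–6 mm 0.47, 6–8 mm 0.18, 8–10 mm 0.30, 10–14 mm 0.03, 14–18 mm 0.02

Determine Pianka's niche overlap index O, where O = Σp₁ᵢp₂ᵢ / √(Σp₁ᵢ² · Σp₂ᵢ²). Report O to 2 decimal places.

Σ p₁ᵢp₂ᵢ = 0.0470 + 0.0630 + 0.0330 + 0.0096 + 0.0024 = 0.1550
Σp_1ᵢ² = 0.10² + 0.35² + 0.11² + 0.32² + 0.12² = 0.0100 + 0.1225 + 0.0121 + 0.1024 + 0.0144 = 0.2614
Σp_2ᵢ² = 0.47² + 0.18² + 0.30² + 0.03² + 0.02² = 0.2209 + 0.0324 + 0.0900 + 0.0009 + 0.0004 = 0.3446
O = 0.1550 / √(0.2614 × 0.3446) = 0.1550 / 0.30013 = 0.5164

0.52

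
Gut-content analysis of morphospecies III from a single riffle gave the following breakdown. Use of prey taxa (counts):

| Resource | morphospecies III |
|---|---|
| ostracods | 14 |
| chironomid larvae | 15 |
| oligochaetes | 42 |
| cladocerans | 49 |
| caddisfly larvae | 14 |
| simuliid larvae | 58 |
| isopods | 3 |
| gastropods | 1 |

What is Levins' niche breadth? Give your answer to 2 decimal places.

Proportions for morphospecies III (n=196): 14/196=0.0714, 15/196=0.0765, 42/196=0.2143, 49/196=0.2500, 14/196=0.0714, 58/196=0.2959, 3/196=0.0153, 1/196=0.0051
Σpᵢ² = 0.0714² + 0.0765² + 0.2143² + 0.2500² + 0.0714² + 0.2959² + 0.0153² + 0.0051² = 0.005098 + 0.005852 + 0.045924 + 0.062500 + 0.005098 + 0.087557 + 0.000234 + 0.000026 = 0.212289
B = 1 / 0.212289 = 4.7106

4.71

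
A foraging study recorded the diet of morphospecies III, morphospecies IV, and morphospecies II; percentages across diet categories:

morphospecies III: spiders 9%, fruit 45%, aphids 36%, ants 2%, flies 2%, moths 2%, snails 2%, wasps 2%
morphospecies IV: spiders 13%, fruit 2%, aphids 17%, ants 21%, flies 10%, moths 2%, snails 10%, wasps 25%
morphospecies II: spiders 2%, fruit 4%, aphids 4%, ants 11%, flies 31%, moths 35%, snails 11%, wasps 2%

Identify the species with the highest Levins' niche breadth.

Convert percentages to proportions (divide by 100).
Σp_IIIᵢ² = 0.09² + 0.45² + 0.36² + 0.02² + 0.02² + 0.02² + 0.02² + 0.02² = 0.0081 + 0.2025 + 0.1296 + 0.0004 + 0.0004 + 0.0004 + 0.0004 + 0.0004 = 0.3422
B_III = 1 / 0.3422 = 2.9223
Σp_IVᵢ² = 0.13² + 0.02² + 0.17² + 0.21² + 0.10² + 0.02² + 0.10² + 0.25² = 0.0169 + 0.0004 + 0.0289 + 0.0441 + 0.0100 + 0.0004 + 0.0100 + 0.0625 = 0.1732
B_IV = 1 / 0.1732 = 5.7737
Σp_IIᵢ² = 0.02² + 0.04² + 0.04² + 0.11² + 0.31² + 0.35² + 0.11² + 0.02² = 0.0004 + 0.0016 + 0.0016 + 0.0121 + 0.0961 + 0.1225 + 0.0121 + 0.0004 = 0.2468
B_II = 1 / 0.2468 = 4.0519
Highest B → broadest niche (most generalist): morphospecies IV (B = 5.77).

morphospecies IV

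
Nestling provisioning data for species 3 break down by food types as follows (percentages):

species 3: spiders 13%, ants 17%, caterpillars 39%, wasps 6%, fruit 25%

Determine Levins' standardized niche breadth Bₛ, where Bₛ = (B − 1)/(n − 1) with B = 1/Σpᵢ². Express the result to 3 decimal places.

Convert percentages to proportions (divide by 100).
Σpᵢ² = 0.13² + 0.17² + 0.39² + 0.06² + 0.25² = 0.0169 + 0.0289 + 0.1521 + 0.0036 + 0.0625 = 0.2640
B = 1 / 0.2640 = 3.78788
Bₛ = (B − 1)/(n − 1) = (3.78788 − 1)/(5 − 1) = 2.78788/4 = 0.69697

0.697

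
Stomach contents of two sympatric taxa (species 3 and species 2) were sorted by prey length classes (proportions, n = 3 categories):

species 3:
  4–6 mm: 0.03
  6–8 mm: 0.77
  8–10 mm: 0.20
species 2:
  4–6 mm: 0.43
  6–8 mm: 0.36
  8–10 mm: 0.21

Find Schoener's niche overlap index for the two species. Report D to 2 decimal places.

0.59

Σ|p₁ᵢ − p₂ᵢ| = 0.40 + 0.41 + 0.01 = 0.82
D = 1 − ½ × 0.82 = 1 − 0.410 = 0.5900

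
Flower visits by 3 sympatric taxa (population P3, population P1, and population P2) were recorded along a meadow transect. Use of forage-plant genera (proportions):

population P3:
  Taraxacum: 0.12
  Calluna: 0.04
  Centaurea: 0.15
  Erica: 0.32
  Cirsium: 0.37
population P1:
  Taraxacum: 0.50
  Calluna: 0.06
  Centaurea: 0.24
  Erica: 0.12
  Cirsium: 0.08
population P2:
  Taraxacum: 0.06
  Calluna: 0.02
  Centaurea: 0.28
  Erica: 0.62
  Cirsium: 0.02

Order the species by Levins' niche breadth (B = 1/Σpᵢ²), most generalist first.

Σp_P3ᵢ² = 0.12² + 0.04² + 0.15² + 0.32² + 0.37² = 0.0144 + 0.0016 + 0.0225 + 0.1024 + 0.1369 = 0.2778
B_P3 = 1 / 0.2778 = 3.5997
Σp_P1ᵢ² = 0.50² + 0.06² + 0.24² + 0.12² + 0.08² = 0.2500 + 0.0036 + 0.0576 + 0.0144 + 0.0064 = 0.3320
B_P1 = 1 / 0.3320 = 3.0120
Σp_P2ᵢ² = 0.06² + 0.02² + 0.28² + 0.62² + 0.02² = 0.0036 + 0.0004 + 0.0784 + 0.3844 + 0.0004 = 0.4672
B_P2 = 1 / 0.4672 = 2.1404
Ranking by B (broadest → narrowest): population P3 (3.60) > population P1 (3.01) > population P2 (2.14)

population P3 > population P1 > population P2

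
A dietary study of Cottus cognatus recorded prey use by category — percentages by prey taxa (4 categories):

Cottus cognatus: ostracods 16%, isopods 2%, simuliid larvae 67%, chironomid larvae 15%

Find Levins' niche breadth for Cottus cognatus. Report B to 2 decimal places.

Convert percentages to proportions (divide by 100).
Σpᵢ² = 0.16² + 0.02² + 0.67² + 0.15² = 0.0256 + 0.0004 + 0.4489 + 0.0225 = 0.4974
B = 1 / 0.4974 = 2.0105

2.01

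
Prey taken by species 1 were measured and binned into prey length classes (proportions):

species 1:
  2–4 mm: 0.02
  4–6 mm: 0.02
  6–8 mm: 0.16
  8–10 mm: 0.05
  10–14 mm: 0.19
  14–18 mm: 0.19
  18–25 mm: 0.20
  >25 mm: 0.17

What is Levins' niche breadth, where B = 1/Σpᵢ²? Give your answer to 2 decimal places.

5.88

Σpᵢ² = 0.02² + 0.02² + 0.16² + 0.05² + 0.19² + 0.19² + 0.20² + 0.17² = 0.0004 + 0.0004 + 0.0256 + 0.0025 + 0.0361 + 0.0361 + 0.0400 + 0.0289 = 0.1700
B = 1 / 0.1700 = 5.8824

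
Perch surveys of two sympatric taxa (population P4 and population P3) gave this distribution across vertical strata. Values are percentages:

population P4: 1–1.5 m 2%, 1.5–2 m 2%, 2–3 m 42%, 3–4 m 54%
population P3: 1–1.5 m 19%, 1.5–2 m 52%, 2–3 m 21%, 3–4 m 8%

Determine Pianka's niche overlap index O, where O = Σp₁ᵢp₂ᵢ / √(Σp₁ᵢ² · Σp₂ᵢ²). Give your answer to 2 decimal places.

Convert percentages to proportions (divide by 100).
Σ p₁ᵢp₂ᵢ = 0.0038 + 0.0104 + 0.0882 + 0.0432 = 0.1456
Σp_1ᵢ² = 0.02² + 0.02² + 0.42² + 0.54² = 0.0004 + 0.0004 + 0.1764 + 0.2916 = 0.4688
Σp_2ᵢ² = 0.19² + 0.52² + 0.21² + 0.08² = 0.0361 + 0.2704 + 0.0441 + 0.0064 = 0.3570
O = 0.1456 / √(0.4688 × 0.3570) = 0.1456 / 0.40910 = 0.3559

0.36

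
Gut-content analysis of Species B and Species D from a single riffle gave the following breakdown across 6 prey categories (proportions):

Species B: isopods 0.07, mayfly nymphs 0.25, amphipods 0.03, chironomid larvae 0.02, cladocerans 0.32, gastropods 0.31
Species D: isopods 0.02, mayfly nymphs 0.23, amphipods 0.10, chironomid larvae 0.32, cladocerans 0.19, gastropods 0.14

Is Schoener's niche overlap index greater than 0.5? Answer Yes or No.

Yes

Σ|p₁ᵢ − p₂ᵢ| = 0.05 + 0.02 + 0.07 + 0.30 + 0.13 + 0.17 = 0.74
D = 1 − ½ × 0.74 = 1 − 0.370 = 0.6300
D = 0.6300 > 0.5 → Yes.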